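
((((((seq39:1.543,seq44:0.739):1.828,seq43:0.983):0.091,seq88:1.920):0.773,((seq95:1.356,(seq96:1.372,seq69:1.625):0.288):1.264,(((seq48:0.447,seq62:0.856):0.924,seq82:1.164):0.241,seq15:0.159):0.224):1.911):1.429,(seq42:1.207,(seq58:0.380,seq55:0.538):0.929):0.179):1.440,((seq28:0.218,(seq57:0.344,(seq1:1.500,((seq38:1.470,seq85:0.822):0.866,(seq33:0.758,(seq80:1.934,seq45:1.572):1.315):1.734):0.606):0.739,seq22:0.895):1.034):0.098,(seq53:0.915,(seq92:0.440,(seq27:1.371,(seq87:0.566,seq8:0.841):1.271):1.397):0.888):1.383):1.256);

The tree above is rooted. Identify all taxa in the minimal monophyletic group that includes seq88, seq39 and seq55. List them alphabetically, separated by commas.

Tracing seq88: it sits inside (((seq39,seq44),seq43),seq88).
Tracing seq39: it sits inside (seq39,seq44).
Tracing seq55: it sits inside (seq58,seq55).
The smallest clade enclosing all 3 is (((((seq39,seq44),seq43),seq88),((seq95,(seq96,seq69)),(((seq48,seq62),seq82),seq15))),(seq42,(seq58,seq55))); the answer is its 14 terminal taxa in alphabetical order.

seq15, seq39, seq42, seq43, seq44, seq48, seq55, seq58, seq62, seq69, seq82, seq88, seq95, seq96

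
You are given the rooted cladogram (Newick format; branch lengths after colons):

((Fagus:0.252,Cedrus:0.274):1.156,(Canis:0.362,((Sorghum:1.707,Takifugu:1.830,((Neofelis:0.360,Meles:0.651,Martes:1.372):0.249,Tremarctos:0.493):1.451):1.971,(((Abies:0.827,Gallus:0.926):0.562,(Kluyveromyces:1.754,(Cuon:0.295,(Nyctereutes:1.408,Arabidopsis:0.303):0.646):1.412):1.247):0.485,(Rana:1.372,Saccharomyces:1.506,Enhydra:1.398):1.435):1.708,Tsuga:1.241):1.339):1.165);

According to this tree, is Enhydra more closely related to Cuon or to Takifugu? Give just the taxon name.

The MRCA of Enhydra and Cuon subtends (((Abies,Gallus),(Kluyveromyces,(Cuon,(Nyctereutes,Arabidopsis)))),(Rana,Saccharomyces,Enhydra)) (9 taxa).
The MRCA of Enhydra and Takifugu subtends ((Sorghum,Takifugu,((Neofelis,Meles,Martes),Tremarctos)),(((Abies,Gallus),(Kluyveromyces,(Cuon,(Nyctereutes,Arabidopsis)))),(Rana,Saccharomyces,Enhydra)),Tsuga) (16 taxa).
The first is nested inside the second, so Enhydra shares a more recent common ancestor with Cuon.

Cuon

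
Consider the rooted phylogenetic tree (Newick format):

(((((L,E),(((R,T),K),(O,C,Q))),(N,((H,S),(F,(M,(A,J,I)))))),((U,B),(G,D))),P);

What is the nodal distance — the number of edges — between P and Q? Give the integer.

7

The MRCA of P and Q is the root of the tree.
From P up to that node: 1 branch. From Q up to the same node: 6 branches. Total: 1 + 6 = 7.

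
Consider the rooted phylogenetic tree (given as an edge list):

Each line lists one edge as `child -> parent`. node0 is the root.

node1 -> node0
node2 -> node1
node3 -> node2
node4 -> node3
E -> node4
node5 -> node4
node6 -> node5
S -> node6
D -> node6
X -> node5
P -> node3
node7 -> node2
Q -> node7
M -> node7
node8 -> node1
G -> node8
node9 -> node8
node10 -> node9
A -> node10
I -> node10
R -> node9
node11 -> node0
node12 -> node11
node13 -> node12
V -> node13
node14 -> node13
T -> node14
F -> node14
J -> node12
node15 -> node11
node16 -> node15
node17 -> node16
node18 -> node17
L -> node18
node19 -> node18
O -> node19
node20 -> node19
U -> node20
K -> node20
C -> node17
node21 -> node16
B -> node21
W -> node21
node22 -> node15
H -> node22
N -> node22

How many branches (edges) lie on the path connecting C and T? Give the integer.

The MRCA of C and T is the node subtending (((V,(T,F)),J),((((L,(O,(U,K))),C),(B,W)),(H,N))).
From C up to that node: 4 branches. From T up to the same node: 4 branches. Total: 4 + 4 = 8.

8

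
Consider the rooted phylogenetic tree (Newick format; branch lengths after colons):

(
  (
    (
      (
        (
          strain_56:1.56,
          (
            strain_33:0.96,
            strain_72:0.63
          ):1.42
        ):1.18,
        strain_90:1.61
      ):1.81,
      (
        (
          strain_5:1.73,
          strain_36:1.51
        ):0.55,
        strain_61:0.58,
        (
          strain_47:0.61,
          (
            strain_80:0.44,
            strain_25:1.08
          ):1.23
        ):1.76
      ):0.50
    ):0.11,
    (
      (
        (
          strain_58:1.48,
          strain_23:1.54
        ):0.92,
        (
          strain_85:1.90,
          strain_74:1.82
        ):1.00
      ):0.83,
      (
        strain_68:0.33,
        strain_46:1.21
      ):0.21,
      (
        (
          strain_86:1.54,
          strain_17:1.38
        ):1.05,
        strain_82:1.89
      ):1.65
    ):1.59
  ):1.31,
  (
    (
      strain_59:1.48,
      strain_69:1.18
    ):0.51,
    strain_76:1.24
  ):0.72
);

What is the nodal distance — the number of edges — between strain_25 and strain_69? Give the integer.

The MRCA of strain_25 and strain_69 is the root of the tree.
From strain_25 up to that node: 6 branches. From strain_69 up to the same node: 3 branches. Total: 6 + 3 = 9.

9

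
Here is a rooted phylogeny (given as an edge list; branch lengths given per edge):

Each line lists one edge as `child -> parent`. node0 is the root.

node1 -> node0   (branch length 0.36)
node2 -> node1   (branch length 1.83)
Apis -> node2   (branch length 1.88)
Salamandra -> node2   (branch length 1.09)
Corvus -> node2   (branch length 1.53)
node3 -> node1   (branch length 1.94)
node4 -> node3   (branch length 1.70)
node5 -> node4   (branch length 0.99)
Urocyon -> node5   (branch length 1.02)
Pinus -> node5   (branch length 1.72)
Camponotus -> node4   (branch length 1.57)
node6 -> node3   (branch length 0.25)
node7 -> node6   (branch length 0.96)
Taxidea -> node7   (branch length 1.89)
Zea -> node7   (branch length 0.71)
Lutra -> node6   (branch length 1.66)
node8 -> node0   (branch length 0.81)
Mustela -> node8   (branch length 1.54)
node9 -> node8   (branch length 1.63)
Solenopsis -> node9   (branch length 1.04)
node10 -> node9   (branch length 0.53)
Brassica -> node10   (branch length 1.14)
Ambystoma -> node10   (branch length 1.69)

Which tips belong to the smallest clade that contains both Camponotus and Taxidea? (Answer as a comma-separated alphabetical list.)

Camponotus, Lutra, Pinus, Taxidea, Urocyon, Zea

Tracing Camponotus: it sits inside ((Urocyon,Pinus),Camponotus).
Tracing Taxidea: it sits inside (Taxidea,Zea).
The smallest clade enclosing both is (((Urocyon,Pinus),Camponotus),((Taxidea,Zea),Lutra)); the answer is its 6 terminal taxa in alphabetical order.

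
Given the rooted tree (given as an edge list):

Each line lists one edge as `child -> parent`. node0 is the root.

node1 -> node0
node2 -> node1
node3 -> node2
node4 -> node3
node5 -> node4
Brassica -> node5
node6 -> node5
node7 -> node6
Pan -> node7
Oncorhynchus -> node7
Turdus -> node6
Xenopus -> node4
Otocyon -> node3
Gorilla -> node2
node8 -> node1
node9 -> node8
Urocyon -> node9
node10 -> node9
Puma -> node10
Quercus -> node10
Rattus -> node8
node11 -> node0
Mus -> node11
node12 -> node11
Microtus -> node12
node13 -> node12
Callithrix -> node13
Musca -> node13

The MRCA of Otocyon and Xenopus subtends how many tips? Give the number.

6

The MRCA of Otocyon and Xenopus is the node subtending (((Brassica,((Pan,Oncorhynchus),Turdus)),Xenopus),Otocyon).
That clade contains 6 terminal taxa: Brassica, Oncorhynchus, Otocyon, Pan, Turdus, Xenopus.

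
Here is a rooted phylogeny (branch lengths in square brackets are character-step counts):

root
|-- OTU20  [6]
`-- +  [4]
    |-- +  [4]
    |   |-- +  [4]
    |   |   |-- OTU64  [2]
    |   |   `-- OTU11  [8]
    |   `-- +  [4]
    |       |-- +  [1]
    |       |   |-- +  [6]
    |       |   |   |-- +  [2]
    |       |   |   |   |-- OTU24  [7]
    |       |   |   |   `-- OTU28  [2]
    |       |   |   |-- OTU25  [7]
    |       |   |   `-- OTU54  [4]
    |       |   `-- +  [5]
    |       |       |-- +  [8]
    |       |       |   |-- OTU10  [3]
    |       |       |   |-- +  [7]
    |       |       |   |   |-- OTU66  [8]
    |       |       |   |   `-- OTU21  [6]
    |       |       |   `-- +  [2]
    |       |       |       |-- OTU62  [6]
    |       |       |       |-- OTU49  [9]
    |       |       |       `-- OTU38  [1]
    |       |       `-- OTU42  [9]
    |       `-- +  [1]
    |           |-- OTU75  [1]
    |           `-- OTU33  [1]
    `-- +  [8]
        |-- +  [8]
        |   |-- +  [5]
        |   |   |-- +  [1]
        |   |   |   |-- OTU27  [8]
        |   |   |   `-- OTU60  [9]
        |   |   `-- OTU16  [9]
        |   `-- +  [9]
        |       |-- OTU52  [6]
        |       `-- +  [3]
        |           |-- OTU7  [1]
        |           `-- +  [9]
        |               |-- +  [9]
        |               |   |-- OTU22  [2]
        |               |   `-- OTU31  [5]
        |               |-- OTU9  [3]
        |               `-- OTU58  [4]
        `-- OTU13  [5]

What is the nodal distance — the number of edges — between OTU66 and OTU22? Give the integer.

The MRCA of OTU66 and OTU22 is the node subtending (((OTU64,OTU11),((((OTU24,OTU28),OTU25,OTU54),((OTU10,(OTU66,OTU21),(OTU62,OTU49,OTU38)),OTU42)),(OTU75,OTU33))),((((OTU27,OTU60),OTU16),(OTU52,(OTU7,((OTU22,OTU31),OTU9,OTU58)))),OTU13)).
From OTU66 up to that node: 7 branches. From OTU22 up to the same node: 7 branches. Total: 7 + 7 = 14.

14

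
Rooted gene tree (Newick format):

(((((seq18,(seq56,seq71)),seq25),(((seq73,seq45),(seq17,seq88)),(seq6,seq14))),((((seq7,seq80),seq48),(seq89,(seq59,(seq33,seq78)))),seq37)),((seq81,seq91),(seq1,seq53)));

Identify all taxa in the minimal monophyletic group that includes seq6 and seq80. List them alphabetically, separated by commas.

Tracing seq6: it sits inside (seq6,seq14).
Tracing seq80: it sits inside (seq7,seq80).
The smallest clade enclosing both is ((((seq18,(seq56,seq71)),seq25),(((seq73,seq45),(seq17,seq88)),(seq6,seq14))),((((seq7,seq80),seq48),(seq89,(seq59,(seq33,seq78)))),seq37)); the answer is its 18 terminal taxa in alphabetical order.

seq14, seq17, seq18, seq25, seq33, seq37, seq45, seq48, seq56, seq59, seq6, seq7, seq71, seq73, seq78, seq80, seq88, seq89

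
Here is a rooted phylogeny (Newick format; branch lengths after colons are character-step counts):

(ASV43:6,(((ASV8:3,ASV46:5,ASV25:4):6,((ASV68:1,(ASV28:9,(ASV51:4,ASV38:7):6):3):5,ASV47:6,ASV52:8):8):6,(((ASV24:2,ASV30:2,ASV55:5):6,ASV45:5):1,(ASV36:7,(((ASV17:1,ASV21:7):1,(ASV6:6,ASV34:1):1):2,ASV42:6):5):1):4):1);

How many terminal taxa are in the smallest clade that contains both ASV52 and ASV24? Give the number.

The MRCA of ASV52 and ASV24 is the node subtending (((ASV8,ASV46,ASV25),((ASV68,(ASV28,(ASV51,ASV38))),ASV47,ASV52)),(((ASV24,ASV30,ASV55),ASV45),(ASV36,(((ASV17,ASV21),(ASV6,ASV34)),ASV42)))).
That clade contains 19 terminal taxa: ASV17, ASV21, ASV24, ASV25, ASV28, ASV30, ASV34, ASV36, ASV38, ASV42, ASV45, ASV46, ASV47, ASV51, ASV52, ASV55, ASV6, ASV68, ASV8.

19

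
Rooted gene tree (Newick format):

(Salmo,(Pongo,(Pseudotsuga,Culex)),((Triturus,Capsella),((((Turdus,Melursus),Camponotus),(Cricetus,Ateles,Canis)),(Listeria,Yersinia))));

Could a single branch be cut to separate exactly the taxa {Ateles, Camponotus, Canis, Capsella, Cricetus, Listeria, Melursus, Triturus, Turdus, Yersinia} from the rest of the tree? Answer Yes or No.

Yes

The most recent common ancestor of these taxa subtends ((Triturus,Capsella),((((Turdus,Melursus),Camponotus),(Cricetus,Ateles,Canis)),(Listeria,Yersinia))).
That clade has exactly 10 tips — every listed taxon and nothing else — so the group is monophyletic.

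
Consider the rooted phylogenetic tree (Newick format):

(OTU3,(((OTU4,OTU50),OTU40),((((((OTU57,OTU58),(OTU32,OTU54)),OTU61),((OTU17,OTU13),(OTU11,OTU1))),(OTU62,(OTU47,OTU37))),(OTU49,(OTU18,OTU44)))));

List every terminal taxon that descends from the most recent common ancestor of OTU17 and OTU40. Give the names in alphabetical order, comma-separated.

Tracing OTU17: it sits inside (OTU17,OTU13).
Tracing OTU40: it sits inside ((OTU4,OTU50),OTU40).
The smallest clade enclosing both is (((OTU4,OTU50),OTU40),((((((OTU57,OTU58),(OTU32,OTU54)),OTU61),((OTU17,OTU13),(OTU11,OTU1))),(OTU62,(OTU47,OTU37))),(OTU49,(OTU18,OTU44)))); the answer is its 18 terminal taxa in alphabetical order.

OTU1, OTU11, OTU13, OTU17, OTU18, OTU32, OTU37, OTU4, OTU40, OTU44, OTU47, OTU49, OTU50, OTU54, OTU57, OTU58, OTU61, OTU62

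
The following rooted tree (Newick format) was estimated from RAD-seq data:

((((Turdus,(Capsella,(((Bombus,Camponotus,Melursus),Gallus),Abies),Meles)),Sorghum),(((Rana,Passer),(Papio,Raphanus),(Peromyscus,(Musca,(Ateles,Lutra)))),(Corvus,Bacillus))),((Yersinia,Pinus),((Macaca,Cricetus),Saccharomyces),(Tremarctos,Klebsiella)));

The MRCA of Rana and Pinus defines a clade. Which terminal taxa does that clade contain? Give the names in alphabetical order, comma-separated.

Tracing Rana: it sits inside (Rana,Passer).
Tracing Pinus: it sits inside (Yersinia,Pinus).
The smallest clade enclosing both is the whole tree (their MRCA is the root), so the answer is all 26 tips in alphabetical order.

Abies, Ateles, Bacillus, Bombus, Camponotus, Capsella, Corvus, Cricetus, Gallus, Klebsiella, Lutra, Macaca, Meles, Melursus, Musca, Papio, Passer, Peromyscus, Pinus, Rana, Raphanus, Saccharomyces, Sorghum, Tremarctos, Turdus, Yersinia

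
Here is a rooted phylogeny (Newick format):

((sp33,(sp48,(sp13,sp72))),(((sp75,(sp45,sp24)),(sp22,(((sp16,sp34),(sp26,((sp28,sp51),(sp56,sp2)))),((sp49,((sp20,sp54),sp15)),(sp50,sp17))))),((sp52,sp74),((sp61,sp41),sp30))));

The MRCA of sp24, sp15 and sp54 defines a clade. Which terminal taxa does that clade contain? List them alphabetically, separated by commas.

sp15, sp16, sp17, sp2, sp20, sp22, sp24, sp26, sp28, sp34, sp45, sp49, sp50, sp51, sp54, sp56, sp75

Tracing sp24: it sits inside (sp45,sp24).
Tracing sp15: it sits inside ((sp20,sp54),sp15).
Tracing sp54: it sits inside (sp20,sp54).
The smallest clade enclosing all 3 is ((sp75,(sp45,sp24)),(sp22,(((sp16,sp34),(sp26,((sp28,sp51),(sp56,sp2)))),((sp49,((sp20,sp54),sp15)),(sp50,sp17))))); the answer is its 17 terminal taxa in alphabetical order.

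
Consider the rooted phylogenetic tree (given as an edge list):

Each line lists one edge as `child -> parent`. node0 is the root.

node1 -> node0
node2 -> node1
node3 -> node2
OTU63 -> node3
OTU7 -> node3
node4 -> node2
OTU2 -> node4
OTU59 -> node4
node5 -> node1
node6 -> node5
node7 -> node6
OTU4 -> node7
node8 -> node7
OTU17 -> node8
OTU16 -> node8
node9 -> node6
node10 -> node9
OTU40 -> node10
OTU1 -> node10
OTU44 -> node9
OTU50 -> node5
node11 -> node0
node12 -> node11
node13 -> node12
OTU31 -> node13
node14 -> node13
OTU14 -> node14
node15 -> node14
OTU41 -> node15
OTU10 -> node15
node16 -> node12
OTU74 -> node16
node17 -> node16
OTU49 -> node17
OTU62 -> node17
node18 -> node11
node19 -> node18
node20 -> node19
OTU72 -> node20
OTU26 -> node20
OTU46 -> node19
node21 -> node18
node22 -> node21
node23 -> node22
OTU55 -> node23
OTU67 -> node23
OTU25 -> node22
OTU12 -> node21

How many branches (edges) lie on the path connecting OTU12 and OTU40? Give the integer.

The MRCA of OTU12 and OTU40 is the root of the tree.
From OTU12 up to that node: 4 branches. From OTU40 up to the same node: 6 branches. Total: 4 + 6 = 10.

10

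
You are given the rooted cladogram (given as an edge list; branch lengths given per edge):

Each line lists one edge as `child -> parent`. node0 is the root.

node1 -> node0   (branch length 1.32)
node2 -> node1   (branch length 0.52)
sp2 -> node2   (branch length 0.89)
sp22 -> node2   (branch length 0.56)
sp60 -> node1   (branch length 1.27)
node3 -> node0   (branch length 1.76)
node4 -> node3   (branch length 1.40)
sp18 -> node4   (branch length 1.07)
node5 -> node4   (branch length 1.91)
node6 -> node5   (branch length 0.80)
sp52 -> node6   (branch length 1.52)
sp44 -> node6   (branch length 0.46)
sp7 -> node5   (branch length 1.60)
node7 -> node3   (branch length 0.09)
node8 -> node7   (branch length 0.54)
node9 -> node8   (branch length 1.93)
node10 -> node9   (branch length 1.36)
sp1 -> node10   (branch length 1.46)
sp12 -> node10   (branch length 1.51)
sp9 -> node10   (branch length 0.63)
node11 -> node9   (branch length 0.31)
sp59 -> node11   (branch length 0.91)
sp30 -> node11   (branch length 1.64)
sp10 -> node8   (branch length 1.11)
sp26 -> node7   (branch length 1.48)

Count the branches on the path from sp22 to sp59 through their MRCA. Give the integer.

The MRCA of sp22 and sp59 is the root of the tree.
From sp22 up to that node: 3 branches. From sp59 up to the same node: 6 branches. Total: 3 + 6 = 9.

9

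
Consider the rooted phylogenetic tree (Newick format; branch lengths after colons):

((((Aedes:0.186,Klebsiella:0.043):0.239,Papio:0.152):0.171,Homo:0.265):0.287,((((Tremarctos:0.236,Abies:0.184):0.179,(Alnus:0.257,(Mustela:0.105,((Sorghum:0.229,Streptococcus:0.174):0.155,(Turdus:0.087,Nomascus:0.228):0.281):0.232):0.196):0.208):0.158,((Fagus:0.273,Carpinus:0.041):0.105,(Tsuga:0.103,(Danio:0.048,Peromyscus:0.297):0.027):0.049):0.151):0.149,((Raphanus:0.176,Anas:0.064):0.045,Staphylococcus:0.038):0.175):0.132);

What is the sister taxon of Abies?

Abies attaches to the tree at the node subtending (Tremarctos,Abies).
The other lineage descending from that same node — the sister group — is the single tip Tremarctos.

Tremarctos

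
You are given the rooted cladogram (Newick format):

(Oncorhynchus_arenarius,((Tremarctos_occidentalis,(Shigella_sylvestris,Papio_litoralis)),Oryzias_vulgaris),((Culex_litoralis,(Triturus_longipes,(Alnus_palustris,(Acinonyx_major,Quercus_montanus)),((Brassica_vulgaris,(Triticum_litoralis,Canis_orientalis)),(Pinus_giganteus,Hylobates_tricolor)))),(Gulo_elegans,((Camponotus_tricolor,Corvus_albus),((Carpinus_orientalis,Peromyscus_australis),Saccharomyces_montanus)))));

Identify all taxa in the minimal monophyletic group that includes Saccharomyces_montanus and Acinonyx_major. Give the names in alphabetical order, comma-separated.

Tracing Saccharomyces_montanus: it sits inside ((Carpinus_orientalis,Peromyscus_australis),Saccharomyces_montanus).
Tracing Acinonyx_major: it sits inside (Acinonyx_major,Quercus_montanus).
The smallest clade enclosing both is ((Culex_litoralis,(Triturus_longipes,(Alnus_palustris,(Acinonyx_major,Quercus_montanus)),((Brassica_vulgaris,(Triticum_litoralis,Canis_orientalis)),(Pinus_giganteus,Hylobates_tricolor)))),(Gulo_elegans,((Camponotus_tricolor,Corvus_albus),((Carpinus_orientalis,Peromyscus_australis),Saccharomyces_montanus)))); the answer is its 16 terminal taxa in alphabetical order.

Acinonyx_major, Alnus_palustris, Brassica_vulgaris, Camponotus_tricolor, Canis_orientalis, Carpinus_orientalis, Corvus_albus, Culex_litoralis, Gulo_elegans, Hylobates_tricolor, Peromyscus_australis, Pinus_giganteus, Quercus_montanus, Saccharomyces_montanus, Triticum_litoralis, Triturus_longipes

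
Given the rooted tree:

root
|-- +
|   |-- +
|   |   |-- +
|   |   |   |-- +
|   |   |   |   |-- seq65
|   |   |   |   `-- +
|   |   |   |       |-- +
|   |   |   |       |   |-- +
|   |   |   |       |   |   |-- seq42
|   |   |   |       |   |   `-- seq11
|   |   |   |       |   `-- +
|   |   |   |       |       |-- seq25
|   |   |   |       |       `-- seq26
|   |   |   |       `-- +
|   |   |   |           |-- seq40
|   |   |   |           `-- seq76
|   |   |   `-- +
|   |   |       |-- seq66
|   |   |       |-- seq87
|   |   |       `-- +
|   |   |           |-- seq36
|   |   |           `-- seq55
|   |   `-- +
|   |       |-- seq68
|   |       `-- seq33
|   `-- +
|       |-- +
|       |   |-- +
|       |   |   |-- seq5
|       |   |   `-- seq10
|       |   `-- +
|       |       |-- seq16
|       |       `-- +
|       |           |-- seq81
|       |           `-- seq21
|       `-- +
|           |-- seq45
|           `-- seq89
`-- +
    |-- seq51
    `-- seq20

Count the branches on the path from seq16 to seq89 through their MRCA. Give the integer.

5

The MRCA of seq16 and seq89 is the node subtending (((seq5,seq10),(seq16,(seq81,seq21))),(seq45,seq89)).
From seq16 up to that node: 3 branches. From seq89 up to the same node: 2 branches. Total: 3 + 2 = 5.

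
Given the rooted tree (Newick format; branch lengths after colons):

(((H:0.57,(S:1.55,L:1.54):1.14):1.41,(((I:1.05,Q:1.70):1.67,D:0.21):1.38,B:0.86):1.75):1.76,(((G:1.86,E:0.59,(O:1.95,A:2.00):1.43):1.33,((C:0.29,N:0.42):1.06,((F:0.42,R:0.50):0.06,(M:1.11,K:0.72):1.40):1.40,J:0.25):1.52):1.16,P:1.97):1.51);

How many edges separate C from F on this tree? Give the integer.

The MRCA of C and F is the node subtending ((C,N),((F,R),(M,K)),J).
From C up to that node: 2 branches. From F up to the same node: 3 branches. Total: 2 + 3 = 5.

5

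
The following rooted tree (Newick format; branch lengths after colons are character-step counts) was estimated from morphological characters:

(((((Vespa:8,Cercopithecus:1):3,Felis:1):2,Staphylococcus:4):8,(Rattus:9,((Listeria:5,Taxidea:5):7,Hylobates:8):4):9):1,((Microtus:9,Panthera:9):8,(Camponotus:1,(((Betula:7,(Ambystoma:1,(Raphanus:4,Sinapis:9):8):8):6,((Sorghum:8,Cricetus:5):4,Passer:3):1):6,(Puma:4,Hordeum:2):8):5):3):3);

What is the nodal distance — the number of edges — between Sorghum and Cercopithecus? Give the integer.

12

The MRCA of Sorghum and Cercopithecus is the root of the tree.
From Sorghum up to that node: 7 branches. From Cercopithecus up to the same node: 5 branches. Total: 7 + 5 = 12.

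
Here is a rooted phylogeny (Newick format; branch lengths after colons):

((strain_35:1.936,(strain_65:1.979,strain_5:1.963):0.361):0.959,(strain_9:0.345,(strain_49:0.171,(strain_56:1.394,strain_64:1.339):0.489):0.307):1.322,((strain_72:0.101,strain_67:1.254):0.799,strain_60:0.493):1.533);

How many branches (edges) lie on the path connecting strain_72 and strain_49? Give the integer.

The MRCA of strain_72 and strain_49 is the root of the tree.
From strain_72 up to that node: 3 branches. From strain_49 up to the same node: 3 branches. Total: 3 + 3 = 6.

6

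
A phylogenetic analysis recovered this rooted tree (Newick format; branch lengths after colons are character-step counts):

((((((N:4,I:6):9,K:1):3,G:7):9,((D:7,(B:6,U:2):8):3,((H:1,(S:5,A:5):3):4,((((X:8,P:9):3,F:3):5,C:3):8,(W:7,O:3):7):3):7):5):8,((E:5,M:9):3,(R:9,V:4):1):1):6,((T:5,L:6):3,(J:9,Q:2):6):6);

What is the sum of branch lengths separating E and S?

41

The path runs E → … → MRCA → … → S; the MRCA is the node subtending (((((N,I),K),G),((D,(B,U)),((H,(S,A)),((((X,P),F),C),(W,O))))),((E,M),(R,V))).
Branch lengths along that path: 5 + 3 + 1 + 8 + 5 + 7 + 4 + 3 + 5 = 41.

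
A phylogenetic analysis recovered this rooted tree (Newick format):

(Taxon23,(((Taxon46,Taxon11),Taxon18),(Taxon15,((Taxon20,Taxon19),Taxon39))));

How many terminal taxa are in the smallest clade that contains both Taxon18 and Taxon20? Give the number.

The MRCA of Taxon18 and Taxon20 is the node subtending (((Taxon46,Taxon11),Taxon18),(Taxon15,((Taxon20,Taxon19),Taxon39))).
That clade contains 7 terminal taxa: Taxon11, Taxon15, Taxon18, Taxon19, Taxon20, Taxon39, Taxon46.

7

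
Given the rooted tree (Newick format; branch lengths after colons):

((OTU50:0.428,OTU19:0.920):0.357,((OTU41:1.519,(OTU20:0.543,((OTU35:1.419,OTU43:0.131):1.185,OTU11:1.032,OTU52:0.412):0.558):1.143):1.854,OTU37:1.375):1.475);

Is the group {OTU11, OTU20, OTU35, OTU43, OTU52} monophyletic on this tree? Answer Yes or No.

Yes

The most recent common ancestor of these taxa subtends (OTU20,((OTU35,OTU43),OTU11,OTU52)).
That clade has exactly 5 tips — every listed taxon and nothing else — so the group is monophyletic.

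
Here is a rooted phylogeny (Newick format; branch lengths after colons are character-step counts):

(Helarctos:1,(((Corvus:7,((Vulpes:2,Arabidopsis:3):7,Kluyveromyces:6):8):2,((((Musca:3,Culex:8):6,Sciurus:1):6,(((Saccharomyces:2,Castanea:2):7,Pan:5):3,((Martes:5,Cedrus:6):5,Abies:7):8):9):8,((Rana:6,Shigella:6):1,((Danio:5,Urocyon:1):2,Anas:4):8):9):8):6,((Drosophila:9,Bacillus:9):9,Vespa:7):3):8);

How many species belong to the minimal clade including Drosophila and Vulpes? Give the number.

21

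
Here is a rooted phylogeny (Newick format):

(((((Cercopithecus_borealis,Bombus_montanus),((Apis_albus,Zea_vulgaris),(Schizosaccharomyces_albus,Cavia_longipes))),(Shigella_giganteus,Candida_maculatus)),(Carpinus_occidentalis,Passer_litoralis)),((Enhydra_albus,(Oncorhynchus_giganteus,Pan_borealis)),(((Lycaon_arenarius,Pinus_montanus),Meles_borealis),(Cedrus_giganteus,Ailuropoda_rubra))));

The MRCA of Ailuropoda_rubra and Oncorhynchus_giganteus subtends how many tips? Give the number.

The MRCA of Ailuropoda_rubra and Oncorhynchus_giganteus is the node subtending ((Enhydra_albus,(Oncorhynchus_giganteus,Pan_borealis)),(((Lycaon_arenarius,Pinus_montanus),Meles_borealis),(Cedrus_giganteus,Ailuropoda_rubra))).
That clade contains 8 terminal taxa: Ailuropoda_rubra, Cedrus_giganteus, Enhydra_albus, Lycaon_arenarius, Meles_borealis, Oncorhynchus_giganteus, Pan_borealis, Pinus_montanus.

8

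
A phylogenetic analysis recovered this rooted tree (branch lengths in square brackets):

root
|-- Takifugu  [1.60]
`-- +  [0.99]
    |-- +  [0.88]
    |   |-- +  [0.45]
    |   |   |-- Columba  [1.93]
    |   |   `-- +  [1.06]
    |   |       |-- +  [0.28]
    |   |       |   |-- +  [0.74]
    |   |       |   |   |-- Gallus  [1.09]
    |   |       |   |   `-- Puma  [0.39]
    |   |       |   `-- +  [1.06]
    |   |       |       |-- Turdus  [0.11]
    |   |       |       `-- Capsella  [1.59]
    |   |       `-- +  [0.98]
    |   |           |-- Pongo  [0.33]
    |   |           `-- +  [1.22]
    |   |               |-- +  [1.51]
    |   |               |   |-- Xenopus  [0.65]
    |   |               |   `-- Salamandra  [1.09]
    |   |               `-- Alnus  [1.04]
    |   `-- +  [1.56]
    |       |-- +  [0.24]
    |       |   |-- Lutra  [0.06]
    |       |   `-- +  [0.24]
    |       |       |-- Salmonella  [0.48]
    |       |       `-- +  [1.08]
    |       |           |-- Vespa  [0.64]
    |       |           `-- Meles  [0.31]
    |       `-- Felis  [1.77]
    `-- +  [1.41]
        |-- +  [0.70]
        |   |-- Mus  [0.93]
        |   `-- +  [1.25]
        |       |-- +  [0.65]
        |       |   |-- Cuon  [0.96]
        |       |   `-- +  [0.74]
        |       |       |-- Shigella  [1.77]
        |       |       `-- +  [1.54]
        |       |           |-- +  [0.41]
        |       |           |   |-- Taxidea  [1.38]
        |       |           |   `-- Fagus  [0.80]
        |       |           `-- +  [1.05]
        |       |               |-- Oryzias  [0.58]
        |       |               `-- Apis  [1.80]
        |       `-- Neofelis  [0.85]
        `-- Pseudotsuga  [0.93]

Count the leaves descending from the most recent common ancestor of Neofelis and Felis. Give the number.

23

The MRCA of Neofelis and Felis is the node subtending (((Columba,(((Gallus,Puma),(Turdus,Capsella)),(Pongo,((Xenopus,Salamandra),Alnus)))),((Lutra,(Salmonella,(Vespa,Meles))),Felis)),((Mus,((Cuon,(Shigella,((Taxidea,Fagus),(Oryzias,Apis)))),Neofelis)),Pseudotsuga)).
That clade contains 23 terminal taxa: Alnus, Apis, Capsella, Columba, Cuon, Fagus, Felis, Gallus, Lutra, Meles, Mus, Neofelis, Oryzias, Pongo, Pseudotsuga, Puma, Salamandra, Salmonella, Shigella, Taxidea, Turdus, Vespa, Xenopus.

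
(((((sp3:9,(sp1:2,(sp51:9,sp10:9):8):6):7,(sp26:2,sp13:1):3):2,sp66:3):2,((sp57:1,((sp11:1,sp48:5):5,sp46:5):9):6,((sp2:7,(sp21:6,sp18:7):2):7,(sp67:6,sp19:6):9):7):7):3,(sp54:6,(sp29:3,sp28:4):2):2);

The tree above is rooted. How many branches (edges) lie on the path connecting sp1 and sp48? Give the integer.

10

The MRCA of sp1 and sp48 is the node subtending ((((sp3,(sp1,(sp51,sp10))),(sp26,sp13)),sp66),((sp57,((sp11,sp48),sp46)),((sp2,(sp21,sp18)),(sp67,sp19)))).
From sp1 up to that node: 5 branches. From sp48 up to the same node: 5 branches. Total: 5 + 5 = 10.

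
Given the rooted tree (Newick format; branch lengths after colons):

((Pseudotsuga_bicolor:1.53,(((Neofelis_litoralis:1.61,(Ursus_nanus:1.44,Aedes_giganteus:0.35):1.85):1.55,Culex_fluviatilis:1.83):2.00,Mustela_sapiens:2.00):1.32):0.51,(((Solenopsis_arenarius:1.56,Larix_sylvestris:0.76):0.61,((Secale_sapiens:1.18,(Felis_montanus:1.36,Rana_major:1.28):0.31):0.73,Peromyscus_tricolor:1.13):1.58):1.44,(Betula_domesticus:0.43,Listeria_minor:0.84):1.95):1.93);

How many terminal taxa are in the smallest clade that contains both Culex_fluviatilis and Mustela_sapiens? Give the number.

The MRCA of Culex_fluviatilis and Mustela_sapiens is the node subtending (((Neofelis_litoralis,(Ursus_nanus,Aedes_giganteus)),Culex_fluviatilis),Mustela_sapiens).
That clade contains 5 terminal taxa: Aedes_giganteus, Culex_fluviatilis, Mustela_sapiens, Neofelis_litoralis, Ursus_nanus.

5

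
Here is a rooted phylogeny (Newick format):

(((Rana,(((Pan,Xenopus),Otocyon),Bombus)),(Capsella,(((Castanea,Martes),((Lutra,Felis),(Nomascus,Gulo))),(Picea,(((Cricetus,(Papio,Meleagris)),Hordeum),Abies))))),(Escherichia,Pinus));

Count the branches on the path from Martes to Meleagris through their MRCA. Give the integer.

9

The MRCA of Martes and Meleagris is the node subtending (((Castanea,Martes),((Lutra,Felis),(Nomascus,Gulo))),(Picea,(((Cricetus,(Papio,Meleagris)),Hordeum),Abies))).
From Martes up to that node: 3 branches. From Meleagris up to the same node: 6 branches. Total: 3 + 6 = 9.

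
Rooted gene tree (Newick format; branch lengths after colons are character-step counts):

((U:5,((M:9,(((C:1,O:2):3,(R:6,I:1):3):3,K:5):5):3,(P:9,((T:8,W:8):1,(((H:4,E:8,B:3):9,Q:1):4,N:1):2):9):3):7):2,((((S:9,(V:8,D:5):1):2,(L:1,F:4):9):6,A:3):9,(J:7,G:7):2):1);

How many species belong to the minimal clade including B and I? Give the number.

The MRCA of B and I is the node subtending ((M,(((C,O),(R,I)),K)),(P,((T,W),(((H,E,B),Q),N)))).
That clade contains 14 terminal taxa: B, C, E, H, I, K, M, N, O, P, Q, R, T, W.

14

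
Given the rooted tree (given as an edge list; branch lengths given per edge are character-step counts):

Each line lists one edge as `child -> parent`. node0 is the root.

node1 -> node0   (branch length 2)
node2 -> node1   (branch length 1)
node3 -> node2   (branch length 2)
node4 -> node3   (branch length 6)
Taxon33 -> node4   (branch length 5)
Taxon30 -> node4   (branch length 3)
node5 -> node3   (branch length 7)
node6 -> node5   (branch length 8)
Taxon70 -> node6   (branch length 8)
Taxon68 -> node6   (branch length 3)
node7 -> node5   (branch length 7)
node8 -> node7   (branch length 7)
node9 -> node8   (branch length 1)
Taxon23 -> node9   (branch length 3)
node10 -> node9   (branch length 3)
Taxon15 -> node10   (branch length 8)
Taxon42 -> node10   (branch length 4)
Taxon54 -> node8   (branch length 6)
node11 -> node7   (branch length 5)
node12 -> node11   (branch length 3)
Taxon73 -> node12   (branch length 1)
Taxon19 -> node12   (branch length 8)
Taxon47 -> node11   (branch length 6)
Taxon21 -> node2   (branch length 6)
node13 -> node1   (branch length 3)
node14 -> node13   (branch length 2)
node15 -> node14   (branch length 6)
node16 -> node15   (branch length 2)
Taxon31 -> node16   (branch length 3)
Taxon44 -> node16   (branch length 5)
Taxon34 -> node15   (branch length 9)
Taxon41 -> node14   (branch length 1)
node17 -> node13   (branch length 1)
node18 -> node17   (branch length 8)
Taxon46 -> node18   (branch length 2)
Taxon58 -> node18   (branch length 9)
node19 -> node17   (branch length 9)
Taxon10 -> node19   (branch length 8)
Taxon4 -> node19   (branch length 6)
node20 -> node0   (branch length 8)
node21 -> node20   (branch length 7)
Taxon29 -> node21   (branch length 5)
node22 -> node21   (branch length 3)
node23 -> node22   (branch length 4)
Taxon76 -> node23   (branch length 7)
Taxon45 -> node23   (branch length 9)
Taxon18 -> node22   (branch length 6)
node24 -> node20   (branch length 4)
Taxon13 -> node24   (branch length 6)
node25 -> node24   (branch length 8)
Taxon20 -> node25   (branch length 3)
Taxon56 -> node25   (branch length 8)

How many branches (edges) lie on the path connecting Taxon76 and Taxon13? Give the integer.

6

The MRCA of Taxon76 and Taxon13 is the node subtending ((Taxon29,((Taxon76,Taxon45),Taxon18)),(Taxon13,(Taxon20,Taxon56))).
From Taxon76 up to that node: 4 branches. From Taxon13 up to the same node: 2 branches. Total: 4 + 2 = 6.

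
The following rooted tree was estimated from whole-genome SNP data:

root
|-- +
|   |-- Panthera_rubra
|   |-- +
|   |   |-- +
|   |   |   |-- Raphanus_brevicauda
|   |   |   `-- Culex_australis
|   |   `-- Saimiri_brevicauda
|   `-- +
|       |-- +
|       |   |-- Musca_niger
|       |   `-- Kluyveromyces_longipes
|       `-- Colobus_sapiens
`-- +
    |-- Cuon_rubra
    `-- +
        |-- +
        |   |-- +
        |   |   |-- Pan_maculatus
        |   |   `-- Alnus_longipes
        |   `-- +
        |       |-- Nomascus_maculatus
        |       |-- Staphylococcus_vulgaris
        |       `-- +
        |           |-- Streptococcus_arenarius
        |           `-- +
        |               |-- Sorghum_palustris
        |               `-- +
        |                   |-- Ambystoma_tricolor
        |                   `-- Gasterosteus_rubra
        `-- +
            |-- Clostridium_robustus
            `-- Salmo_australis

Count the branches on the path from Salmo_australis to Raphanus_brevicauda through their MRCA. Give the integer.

8

The MRCA of Salmo_australis and Raphanus_brevicauda is the root of the tree.
From Salmo_australis up to that node: 4 branches. From Raphanus_brevicauda up to the same node: 4 branches. Total: 4 + 4 = 8.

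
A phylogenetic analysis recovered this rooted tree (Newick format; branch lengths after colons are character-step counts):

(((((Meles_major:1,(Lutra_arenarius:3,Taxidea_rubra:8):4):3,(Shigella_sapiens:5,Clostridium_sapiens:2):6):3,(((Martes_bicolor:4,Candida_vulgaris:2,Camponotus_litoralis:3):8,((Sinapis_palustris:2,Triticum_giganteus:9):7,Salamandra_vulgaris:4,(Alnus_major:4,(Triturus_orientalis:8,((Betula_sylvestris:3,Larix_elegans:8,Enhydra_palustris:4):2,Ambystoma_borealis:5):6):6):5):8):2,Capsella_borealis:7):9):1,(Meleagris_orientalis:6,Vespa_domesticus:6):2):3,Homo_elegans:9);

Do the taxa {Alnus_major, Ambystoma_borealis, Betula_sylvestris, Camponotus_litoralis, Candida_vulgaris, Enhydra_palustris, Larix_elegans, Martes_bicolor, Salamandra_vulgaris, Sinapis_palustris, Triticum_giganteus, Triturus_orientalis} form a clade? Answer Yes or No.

The most recent common ancestor of these taxa subtends ((Martes_bicolor,Candida_vulgaris,Camponotus_litoralis),((Sinapis_palustris,Triticum_giganteus),Salamandra_vulgaris,(Alnus_major,(Triturus_orientalis,((Betula_sylvestris,Larix_elegans,Enhydra_palustris),Ambystoma_borealis))))).
That clade has exactly 12 tips — every listed taxon and nothing else — so the group is monophyletic.

Yes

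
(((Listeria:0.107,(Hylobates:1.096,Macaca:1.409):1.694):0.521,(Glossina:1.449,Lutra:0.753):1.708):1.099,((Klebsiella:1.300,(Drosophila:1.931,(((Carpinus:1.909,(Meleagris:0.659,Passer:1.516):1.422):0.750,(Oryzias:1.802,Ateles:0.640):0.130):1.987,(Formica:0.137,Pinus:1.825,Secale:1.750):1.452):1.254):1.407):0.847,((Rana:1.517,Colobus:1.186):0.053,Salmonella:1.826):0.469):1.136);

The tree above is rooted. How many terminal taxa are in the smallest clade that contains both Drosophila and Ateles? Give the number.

The MRCA of Drosophila and Ateles is the node subtending (Drosophila,(((Carpinus,(Meleagris,Passer)),(Oryzias,Ateles)),(Formica,Pinus,Secale))).
That clade contains 9 terminal taxa: Ateles, Carpinus, Drosophila, Formica, Meleagris, Oryzias, Passer, Pinus, Secale.

9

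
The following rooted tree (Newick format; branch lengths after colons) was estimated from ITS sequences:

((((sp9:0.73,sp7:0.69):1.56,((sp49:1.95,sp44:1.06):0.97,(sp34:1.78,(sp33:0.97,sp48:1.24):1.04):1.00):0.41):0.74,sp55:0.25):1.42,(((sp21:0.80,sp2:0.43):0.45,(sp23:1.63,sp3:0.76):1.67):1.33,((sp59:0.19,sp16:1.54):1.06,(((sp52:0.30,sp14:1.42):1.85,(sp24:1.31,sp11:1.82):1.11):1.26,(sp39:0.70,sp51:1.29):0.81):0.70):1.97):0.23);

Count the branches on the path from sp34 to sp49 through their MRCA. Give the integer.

The MRCA of sp34 and sp49 is the node subtending ((sp49,sp44),(sp34,(sp33,sp48))).
From sp34 up to that node: 2 branches. From sp49 up to the same node: 2 branches. Total: 2 + 2 = 4.

4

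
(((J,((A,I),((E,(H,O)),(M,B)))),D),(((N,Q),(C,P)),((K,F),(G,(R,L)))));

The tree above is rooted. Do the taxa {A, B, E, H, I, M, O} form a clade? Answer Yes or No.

Yes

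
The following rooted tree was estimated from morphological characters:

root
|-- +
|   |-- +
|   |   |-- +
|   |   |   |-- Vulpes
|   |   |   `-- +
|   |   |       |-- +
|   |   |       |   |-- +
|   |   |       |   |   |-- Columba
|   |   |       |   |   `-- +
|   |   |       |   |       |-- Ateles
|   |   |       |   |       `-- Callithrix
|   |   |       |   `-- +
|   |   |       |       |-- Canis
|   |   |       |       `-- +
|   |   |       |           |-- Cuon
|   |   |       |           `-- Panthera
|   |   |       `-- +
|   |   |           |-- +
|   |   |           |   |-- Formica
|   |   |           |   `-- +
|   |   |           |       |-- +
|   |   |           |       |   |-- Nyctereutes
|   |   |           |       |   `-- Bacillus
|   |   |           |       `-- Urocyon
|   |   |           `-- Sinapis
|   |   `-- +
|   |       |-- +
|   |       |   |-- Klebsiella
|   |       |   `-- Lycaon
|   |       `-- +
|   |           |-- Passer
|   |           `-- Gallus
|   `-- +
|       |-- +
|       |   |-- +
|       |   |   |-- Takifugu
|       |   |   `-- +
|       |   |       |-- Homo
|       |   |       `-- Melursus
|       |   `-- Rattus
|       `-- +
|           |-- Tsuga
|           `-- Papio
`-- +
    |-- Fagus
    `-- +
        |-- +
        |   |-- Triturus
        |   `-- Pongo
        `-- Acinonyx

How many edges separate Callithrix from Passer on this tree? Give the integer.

9

The MRCA of Callithrix and Passer is the node subtending ((Vulpes,(((Columba,(Ateles,Callithrix)),(Canis,(Cuon,Panthera))),((Formica,((Nyctereutes,Bacillus),Urocyon)),Sinapis))),((Klebsiella,Lycaon),(Passer,Gallus))).
From Callithrix up to that node: 6 branches. From Passer up to the same node: 3 branches. Total: 6 + 3 = 9.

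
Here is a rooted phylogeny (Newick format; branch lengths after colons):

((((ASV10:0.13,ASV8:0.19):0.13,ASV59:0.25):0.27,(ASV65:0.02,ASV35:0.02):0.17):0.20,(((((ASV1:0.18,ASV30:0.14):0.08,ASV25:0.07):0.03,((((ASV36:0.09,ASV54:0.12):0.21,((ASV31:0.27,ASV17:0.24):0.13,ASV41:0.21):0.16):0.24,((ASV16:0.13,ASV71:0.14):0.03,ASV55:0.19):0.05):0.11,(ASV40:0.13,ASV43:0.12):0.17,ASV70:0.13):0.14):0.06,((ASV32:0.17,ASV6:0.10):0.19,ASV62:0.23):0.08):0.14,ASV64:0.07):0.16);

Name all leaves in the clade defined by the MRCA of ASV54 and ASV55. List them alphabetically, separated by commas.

Tracing ASV54: it sits inside (ASV36,ASV54).
Tracing ASV55: it sits inside ((ASV16,ASV71),ASV55).
The smallest clade enclosing both is (((ASV36,ASV54),((ASV31,ASV17),ASV41)),((ASV16,ASV71),ASV55)); the answer is its 8 terminal taxa in alphabetical order.

ASV16, ASV17, ASV31, ASV36, ASV41, ASV54, ASV55, ASV71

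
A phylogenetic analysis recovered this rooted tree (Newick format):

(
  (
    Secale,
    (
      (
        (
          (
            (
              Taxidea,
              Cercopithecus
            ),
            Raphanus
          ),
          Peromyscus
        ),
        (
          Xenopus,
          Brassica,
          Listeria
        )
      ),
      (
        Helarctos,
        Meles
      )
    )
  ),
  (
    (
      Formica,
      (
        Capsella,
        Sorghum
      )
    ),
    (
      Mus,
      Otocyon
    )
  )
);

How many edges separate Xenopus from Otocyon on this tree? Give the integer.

The MRCA of Xenopus and Otocyon is the root of the tree.
From Xenopus up to that node: 5 branches. From Otocyon up to the same node: 3 branches. Total: 5 + 3 = 8.

8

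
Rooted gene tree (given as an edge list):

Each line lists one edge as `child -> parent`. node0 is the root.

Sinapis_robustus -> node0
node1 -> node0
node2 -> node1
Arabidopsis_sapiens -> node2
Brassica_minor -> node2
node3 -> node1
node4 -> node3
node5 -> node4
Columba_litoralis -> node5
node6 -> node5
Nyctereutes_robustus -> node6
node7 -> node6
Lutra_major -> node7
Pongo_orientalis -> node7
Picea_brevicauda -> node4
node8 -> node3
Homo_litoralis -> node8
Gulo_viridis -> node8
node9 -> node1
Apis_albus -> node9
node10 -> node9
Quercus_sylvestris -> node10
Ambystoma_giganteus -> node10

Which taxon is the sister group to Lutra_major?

Pongo_orientalis

Lutra_major attaches to the tree at the node subtending (Lutra_major,Pongo_orientalis).
The other lineage descending from that same node — the sister group — is the single tip Pongo_orientalis.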